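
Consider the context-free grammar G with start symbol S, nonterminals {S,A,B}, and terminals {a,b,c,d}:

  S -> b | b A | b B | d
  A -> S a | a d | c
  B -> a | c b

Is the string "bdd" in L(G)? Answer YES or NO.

CNF form of G:
  S -> T3 A | T3 B | b | d
  A -> S T0 | T0 T1 | c
  B -> T2 T3 | a
  T0 -> a
  T1 -> d
  T2 -> c
  T3 -> b

Fill CYK table bottom-up:
  T[0,0] 'b' = {S,T3}  orig:{S}
  T[1,1] 'd' = {S,T1}  orig:{S}
  T[2,2] 'd' = {S,T1}  orig:{S}
  T[0,1] 'bd' = ∅
  T[1,2] 'dd' = ∅
  T[0,2] 'bdd' = ∅

S ∉ T[0,2] ⇒ NO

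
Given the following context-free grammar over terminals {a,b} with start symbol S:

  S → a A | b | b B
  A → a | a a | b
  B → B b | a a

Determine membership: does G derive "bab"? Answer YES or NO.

CNF form of G:
  S -> T0 A | T1 B | b
  A -> T0 T0 | a | b
  B -> B T1 | T0 T0
  T0 -> a
  T1 -> b

Fill CYK table bottom-up:
  T[0,0] 'b' = {A,S,T1}  orig:{A,S}
  T[1,1] 'a' = {A,T0}  orig:{A}
  T[2,2] 'b' = {A,S,T1}  orig:{A,S}
  T[0,1] 'ba' = ∅
  T[1,2] 'ab' = {S}
  T[0,2] 'bab' = ∅

S ∉ T[0,2] ⇒ NO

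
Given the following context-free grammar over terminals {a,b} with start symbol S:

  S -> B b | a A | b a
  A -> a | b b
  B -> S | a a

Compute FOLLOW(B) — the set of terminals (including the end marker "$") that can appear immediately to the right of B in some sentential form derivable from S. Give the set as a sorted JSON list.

FIRST iteration:
round 1:
  A via A→a: +{a}
  A via A→b b: +{b}
  B via B→a a: +{a}
  S via S→B b: +{a}
  S via S→b a: +{b}
  FIRST(S)={a,b}  FIRST(A)={a,b}  FIRST(B)={a}
round 2:
  B via B→S: +{b}
  FIRST(S)={a,b}  FIRST(A)={a,b}  FIRST(B)={a,b}
round 3: — fixpoint
  FIRST(S)={a,b}  FIRST(A)={a,b}  FIRST(B)={a,b}

FOLLOW sets:
seed FOLLOW(S) with $
iter 1:
  S→B b: FOLLOW(B) ⊇ FIRST(b) = {b}; new: +{b}
  S→a A: FOLLOW(A) ⊇ FOLLOW(S) ⊇ {$}; new: +{$}
  FOLLOW(S)={$}  FOLLOW(A)={$}  FOLLOW(B)={b}
iter 2:
  B→S: FOLLOW(S) ⊇ FOLLOW(B) ⊇ {b}; new: +{b}
  S→a A: FOLLOW(A) ⊇ FOLLOW(S) ⊇ {$,b}; new: +{b}
  FOLLOW(S)={$,b}  FOLLOW(A)={$,b}  FOLLOW(B)={b}
iter 3: (stable)
  FOLLOW(S)={$,b}  FOLLOW(A)={$,b}  FOLLOW(B)={b}

FOLLOW(B) = ["b"]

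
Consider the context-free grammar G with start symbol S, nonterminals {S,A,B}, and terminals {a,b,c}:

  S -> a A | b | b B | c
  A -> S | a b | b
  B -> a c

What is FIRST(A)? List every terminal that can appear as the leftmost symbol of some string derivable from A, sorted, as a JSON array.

FIRST sets, iterate to fixpoint:
[1]
  A via A→a b: +{a}
  A via A→b: +{b}
  B via B→a c: +{a}
  S via S→a A: +{a}
  S via S→b: +{b}
  S via S→c: +{c}
  FIRST[S]={a,b,c}  FIRST[A]={a,b}  FIRST[B]={a}
[2]
  A via A→S: +{c}
  FIRST[S]={a,b,c}  FIRST[A]={a,b,c}  FIRST[B]={a}
[3] (no change)
  FIRST[S]={a,b,c}  FIRST[A]={a,b,c}  FIRST[B]={a}

FIRST(A) = ["a", "b", "c"]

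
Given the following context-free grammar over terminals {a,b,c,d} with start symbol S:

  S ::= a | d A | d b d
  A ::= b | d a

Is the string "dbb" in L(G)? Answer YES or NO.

Convert to CNF:
  S -> T0 A | T0 X3 | a
  A -> T0 T1 | b
  T0 -> d
  T1 -> a
  T2 -> b
  X3 -> T2 T0

Fill CYK table bottom-up:
  cell(0,0) d: {T0}  orig:{}
  cell(1,1) b: {A,T2}  orig:{A}
  cell(2,2) b: {A,T2}  orig:{A}
  cell(0,1) db: {S}
  cell(1,2) bb: ∅
  cell(0,2) dbb: ∅

S ∉ T[0,2] ⇒ NO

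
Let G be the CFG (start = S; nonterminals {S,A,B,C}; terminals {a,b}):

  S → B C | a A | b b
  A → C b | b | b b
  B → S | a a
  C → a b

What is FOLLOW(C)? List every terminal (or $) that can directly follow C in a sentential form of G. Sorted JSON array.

Compute FIRST by fixpoint:
[1]
  A via A→b: +{b}
  B via B→a a: +{a}
  C via C→a b: +{a}
  S via S→B C: +{a}
  S via S→b b: +{b}
  FIRST(S)={a,b}  FIRST(A)={b}  FIRST(B)={a}  FIRST(C)={a}
[2]
  A via A→C b: +{a}
  B via B→S: +{b}
  FIRST(S)={a,b}  FIRST(A)={a,b}  FIRST(B)={a,b}  FIRST(C)={a}
[3] (stable)
  FIRST(S)={a,b}  FIRST(A)={a,b}  FIRST(B)={a,b}  FIRST(C)={a}

Compute FOLLOW by fixpoint:
seed FOLLOW(S) with $
iter 1:
  A→C b: FOLLOW(C) ⊇ FIRST(b) = {b}; new: +{b}
  S→B C: FOLLOW(B) ⊇ FIRST(C) = {a}; new: +{a}
  S→B C: FOLLOW(C) ⊇ FOLLOW(S) ⊇ {$}; new: +{$}
  S→a A: FOLLOW(A) ⊇ FOLLOW(S) ⊇ {$}; new: +{$}
  FOLLOW[S]={$}  FOLLOW[A]={$}  FOLLOW[B]={a}  FOLLOW[C]={$,b}
iter 2:
  B→S: FOLLOW(S) ⊇ FOLLOW(B) ⊇ {a}; new: +{a}
  S→B C: FOLLOW(C) ⊇ FOLLOW(S) ⊇ {$,a}; new: +{a}
  S→a A: FOLLOW(A) ⊇ FOLLOW(S) ⊇ {$,a}; new: +{a}
  FOLLOW[S]={$,a}  FOLLOW[A]={$,a}  FOLLOW[B]={a}  FOLLOW[C]={$,a,b}
iter 3: done
  FOLLOW[S]={$,a}  FOLLOW[A]={$,a}  FOLLOW[B]={a}  FOLLOW[C]={$,a,b}

FOLLOW(C) = ["$", "a", "b"]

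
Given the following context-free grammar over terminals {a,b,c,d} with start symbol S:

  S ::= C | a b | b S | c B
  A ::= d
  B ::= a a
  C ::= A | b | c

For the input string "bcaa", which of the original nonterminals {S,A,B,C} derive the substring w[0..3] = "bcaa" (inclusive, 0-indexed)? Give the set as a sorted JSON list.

CNF form of G:
  S -> T0 T1 | T1 S | T2 B | b | c | d
  A -> d
  B -> T0 T0
  C -> b | c | d
  T0 -> a
  T1 -> b
  T2 -> c

Fill CYK table bottom-up (cells [i..j] with 0 ≤ i ≤ j ≤ 3 only):
  T[0,0] 'b' = {C,S,T1}  orig:{C,S}
  T[1,1] 'c' = {C,S,T2}  orig:{C,S}
  T[2,2] 'a' = {T0}  orig:{}
  T[3,3] 'a' = {T0}  orig:{}
  T[0,1] 'bc' = {S}
  T[1,2] 'ca' = ∅
  T[2,3] 'aa' = {B}
  T[0,2] 'bca' = ∅
  T[1,3] 'caa' = {S}
  T[0,3] 'bcaa' = {S}

Original NTs in T[0,3] deriving "bcaa": ["S"]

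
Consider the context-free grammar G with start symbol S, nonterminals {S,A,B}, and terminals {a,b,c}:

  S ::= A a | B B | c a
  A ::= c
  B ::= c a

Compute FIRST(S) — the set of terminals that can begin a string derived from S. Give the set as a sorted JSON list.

FIRST iteration:
pass 1:
  A via A→c: +{c}
  B via B→c a: +{c}
  S via S→A a: +{c}
  FIRST(S)={c}  FIRST(A)={c}  FIRST(B)={c}
pass 2: (stable)
  FIRST(S)={c}  FIRST(A)={c}  FIRST(B)={c}

FIRST(S) = ["c"]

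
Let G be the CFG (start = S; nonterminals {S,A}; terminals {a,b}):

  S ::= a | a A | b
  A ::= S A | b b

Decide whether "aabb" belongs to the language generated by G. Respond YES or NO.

Convert to CNF:
  S -> T1 A | a | b
  A -> S A | T0 T0
  T0 -> b
  T1 -> a

CYK table (by increasing span):
  cell(0,0) a: {S,T1}  orig:{S}
  cell(1,1) a: {S,T1}  orig:{S}
  cell(2,2) b: {S,T0}  orig:{S}
  cell(3,3) b: {S,T0}  orig:{S}
  cell(0,1) aa: ∅
  cell(1,2) ab: ∅
  cell(2,3) bb: {A}
  cell(0,2) aab: ∅
  cell(1,3) abb: {A,S}
  cell(0,3) aabb: {A,S}

S ∈ T[0,3] ⇒ YES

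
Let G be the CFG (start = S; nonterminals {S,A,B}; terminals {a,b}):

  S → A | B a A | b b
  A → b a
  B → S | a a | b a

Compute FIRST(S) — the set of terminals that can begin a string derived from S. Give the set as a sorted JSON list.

FIRST sets, iterate to fixpoint:
[1]
  A via A→b a: +{b}
  B via B→a a: +{a}
  B via B→b a: +{b}
  S via S→A: +{b}
  S via S→B a A: +{a}
  S: {a,b}  A: {b}  B: {a,b}
[2] (stable)
  S: {a,b}  A: {b}  B: {a,b}

FIRST(S) = ["a", "b"]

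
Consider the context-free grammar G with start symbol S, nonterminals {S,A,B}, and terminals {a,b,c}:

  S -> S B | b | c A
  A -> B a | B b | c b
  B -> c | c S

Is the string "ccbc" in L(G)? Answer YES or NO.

CNF form of G:
  S -> S B | T2 A | b
  A -> B T0 | B T1 | T2 T1
  B -> T2 S | c
  T0 -> a
  T1 -> b
  T2 -> c

CYK table (by increasing span):
  cell(0,0) c: {B,T2}  orig:{B}
  cell(1,1) c: {B,T2}  orig:{B}
  cell(2,2) b: {S,T1}  orig:{S}
  cell(3,3) c: {B,T2}  orig:{B}
  cell(0,1) cc: ∅
  cell(1,2) cb: {A,B}
  cell(2,3) bc: {S}
  cell(0,2) ccb: {S}
  cell(1,3) cbc: {B}
  cell(0,3) ccbc: {S}

S ∈ T[0,3] ⇒ YES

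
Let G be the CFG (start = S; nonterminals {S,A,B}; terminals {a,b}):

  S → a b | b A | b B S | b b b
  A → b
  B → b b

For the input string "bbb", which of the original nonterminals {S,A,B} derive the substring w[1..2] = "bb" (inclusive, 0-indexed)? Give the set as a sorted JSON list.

Convert to CNF:
  S -> T0 A | T0 X2 | T0 X3 | T1 T0
  A -> b
  B -> T0 T0
  T0 -> b
  T1 -> a
  X2 -> B S
  X3 -> T0 T0

Fill CYK table bottom-up — only the sub-triangle for w[1..2]:
  cell(1,1) b: {A,T0}  orig:{A}
  cell(2,2) b: {A,T0}  orig:{A}
  cell(1,2) bb: {B,S,X3}  orig:{B,S}

Original NTs in T[1,2] deriving "bb": ["B", "S"]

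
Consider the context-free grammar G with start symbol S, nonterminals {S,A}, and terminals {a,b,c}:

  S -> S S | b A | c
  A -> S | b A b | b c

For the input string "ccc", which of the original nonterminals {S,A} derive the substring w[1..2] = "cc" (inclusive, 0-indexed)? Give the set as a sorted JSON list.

CNF form of G:
  S -> S S | T0 A | c
  A -> S S | T0 A | T0 T1 | T0 X2 | c
  T0 -> b
  T1 -> c
  X2 -> A T0

Fill CYK table bottom-up (cells [i..j] with 1 ≤ i ≤ j ≤ 2 only):
  [1..1]={A,S,T1}  "c"  orig:{A,S}
  [2..2]={A,S,T1}  "c"  orig:{A,S}
  [1..2]={A,S}  "cc"

Original NTs in T[1,2] deriving "cc": ["A", "S"]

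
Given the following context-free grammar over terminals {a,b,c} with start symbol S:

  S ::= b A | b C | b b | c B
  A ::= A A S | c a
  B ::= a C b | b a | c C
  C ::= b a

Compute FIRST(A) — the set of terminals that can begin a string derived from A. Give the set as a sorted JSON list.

Compute FIRST by fixpoint:
[1]
  A via A→c a: +{c}
  B via B→a C b: +{a}
  B via B→b a: +{b}
  B via B→c C: +{c}
  C via C→b a: +{b}
  S via S→b A: +{b}
  S via S→c B: +{c}
  FIRST(S)={b,c}  FIRST(A)={c}  FIRST(B)={a,b,c}  FIRST(C)={b}
[2] (no change)
  FIRST(S)={b,c}  FIRST(A)={c}  FIRST(B)={a,b,c}  FIRST(C)={b}

FIRST(A) = ["c"]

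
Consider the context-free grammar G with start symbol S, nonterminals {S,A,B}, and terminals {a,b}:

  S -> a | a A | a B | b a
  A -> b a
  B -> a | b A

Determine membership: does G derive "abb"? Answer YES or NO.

Convert to CNF:
  S -> T0 T1 | T1 A | T1 B | a
  A -> T0 T1
  B -> T0 A | a
  T0 -> b
  T1 -> a

CYK table (by increasing span):
  T[0,0] 'a' = {B,S,T1}  orig:{B,S}
  T[1,1] 'b' = {T0}  orig:{}
  T[2,2] 'b' = {T0}  orig:{}
  T[0,1] 'ab' = ∅
  T[1,2] 'bb' = ∅
  T[0,2] 'abb' = ∅

S ∉ T[0,2] ⇒ NO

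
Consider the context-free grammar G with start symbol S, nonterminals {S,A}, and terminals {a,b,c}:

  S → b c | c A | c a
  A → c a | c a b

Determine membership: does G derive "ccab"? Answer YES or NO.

CNF form of G:
  S -> T0 A | T0 T1 | T2 T0
  A -> T0 T1 | T0 X3
  T0 -> c
  T1 -> a
  T2 -> b
  X3 -> T1 T2

CYK table (by increasing span):
  T[0,0] 'c' = {T0}  orig:{}
  T[1,1] 'c' = {T0}  orig:{}
  T[2,2] 'a' = {T1}  orig:{}
  T[3,3] 'b' = {T2}  orig:{}
  T[0,1] 'cc' = ∅
  T[1,2] 'ca' = {A,S}
  T[2,3] 'ab' = {X3}  orig:{}
  T[0,2] 'cca' = {S}
  T[1,3] 'cab' = {A}
  T[0,3] 'ccab' = {S}

S ∈ T[0,3] ⇒ YES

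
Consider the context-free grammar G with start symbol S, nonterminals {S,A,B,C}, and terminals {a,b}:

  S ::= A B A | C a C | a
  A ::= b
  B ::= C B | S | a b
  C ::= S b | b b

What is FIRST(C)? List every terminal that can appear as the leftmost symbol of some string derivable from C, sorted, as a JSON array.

FIRST sets, iterate to fixpoint:
[1]
  A via A→b: +{b}
  B via B→a b: +{a}
  C via C→b b: +{b}
  S via S→A B A: +{b}
  S via S→a: +{a}
  FIRST[S]={a,b}  FIRST[A]={b}  FIRST[B]={a}  FIRST[C]={b}
[2]
  B via B→C B: +{b}
  C via C→S b: +{a}
  FIRST[S]={a,b}  FIRST[A]={b}  FIRST[B]={a,b}  FIRST[C]={a,b}
[3] done
  FIRST[S]={a,b}  FIRST[A]={b}  FIRST[B]={a,b}  FIRST[C]={a,b}

FIRST(C) = ["a", "b"]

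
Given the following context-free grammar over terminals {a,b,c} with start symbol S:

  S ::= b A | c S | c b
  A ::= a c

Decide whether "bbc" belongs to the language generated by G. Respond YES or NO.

CNF form of G:
  S -> T1 S | T1 T2 | T2 A
  A -> T0 T1
  T0 -> a
  T1 -> c
  T2 -> b

CYK fill:
  T[0,0] 'b' = {T2}  orig:{}
  T[1,1] 'b' = {T2}  orig:{}
  T[2,2] 'c' = {T1}  orig:{}
  T[0,1] 'bb' = ∅
  T[1,2] 'bc' = ∅
  T[0,2] 'bbc' = ∅

S ∉ T[0,2] ⇒ NO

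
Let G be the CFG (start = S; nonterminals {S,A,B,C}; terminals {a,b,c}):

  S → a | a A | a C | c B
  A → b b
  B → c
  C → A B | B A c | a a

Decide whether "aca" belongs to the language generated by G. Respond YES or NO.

CNF form of G:
  S -> T1 B | T2 A | T2 C | a
  A -> T0 T0
  B -> c
  C -> A B | B X3 | T2 T2
  T0 -> b
  T1 -> c
  T2 -> a
  X3 -> A T1

Fill CYK table bottom-up:
  [0..0]={S,T2}  "a"  orig:{S}
  [1..1]={B,T1}  "c"  orig:{B}
  [2..2]={S,T2}  "a"  orig:{S}
  [0..1]=∅  "ac"
  [1..2]=∅  "ca"
  [0..2]=∅  "aca"

S ∉ T[0,2] ⇒ NO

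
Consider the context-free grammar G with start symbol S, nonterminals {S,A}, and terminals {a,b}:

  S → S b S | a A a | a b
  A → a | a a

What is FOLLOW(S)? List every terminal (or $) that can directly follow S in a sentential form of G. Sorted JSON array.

Compute FIRST by fixpoint:
round 1:
  A via A→a: +{a}
  S via S→a A a: +{a}
  S: {a}  A: {a}
round 2: done
  S: {a}  A: {a}

FOLLOW iteration:
FOLLOW(S) := {$}
[1]
  S→S b S: FOLLOW(S) ⊇ FIRST(b) = {b}; new: +{b}
  S→a A a: FOLLOW(A) ⊇ FIRST(a) = {a}; new: +{a}
  FOLLOW[S]={$,b}  FOLLOW[A]={a}
[2] (no change)
  FOLLOW[S]={$,b}  FOLLOW[A]={a}

FOLLOW(S) = ["$", "b"]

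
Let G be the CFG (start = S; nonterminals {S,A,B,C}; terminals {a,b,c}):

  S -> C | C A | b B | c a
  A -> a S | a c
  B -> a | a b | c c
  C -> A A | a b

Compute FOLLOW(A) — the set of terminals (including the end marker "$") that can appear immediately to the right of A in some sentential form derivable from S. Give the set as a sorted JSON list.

FIRST sets, iterate to fixpoint:
iter 1:
  A via A→a S: +{a}
  B via B→a: +{a}
  B via B→c c: +{c}
  C via C→A A: +{a}
  S via S→C: +{a}
  S via S→b B: +{b}
  S via S→c a: +{c}
  S: {a,b,c}  A: {a}  B: {a,c}  C: {a}
iter 2: (no change)
  S: {a,b,c}  A: {a}  B: {a,c}  C: {a}

FOLLOW iteration:
seed FOLLOW(S) with $
[1]
  C→A A: FOLLOW(A) ⊇ FIRST(A) = {a}; new: +{a}
  S→C: FOLLOW(C) ⊇ FOLLOW(S) ⊇ {$}; new: +{$}
  S→C A: FOLLOW(C) ⊇ FIRST(A) = {a}; new: +{a}
  S→C A: FOLLOW(A) ⊇ FOLLOW(S) ⊇ {$}; new: +{$}
  S→b B: FOLLOW(B) ⊇ FOLLOW(S) ⊇ {$}; new: +{$}
  FOLLOW(S)={$}  FOLLOW(A)={$,a}  FOLLOW(B)={$}  FOLLOW(C)={$,a}
[2]
  A→a S: FOLLOW(S) ⊇ FOLLOW(A) ⊇ {$,a}; new: +{a}
  S→b B: FOLLOW(B) ⊇ FOLLOW(S) ⊇ {$,a}; new: +{a}
  FOLLOW(S)={$,a}  FOLLOW(A)={$,a}  FOLLOW(B)={$,a}  FOLLOW(C)={$,a}
[3] (stable)
  FOLLOW(S)={$,a}  FOLLOW(A)={$,a}  FOLLOW(B)={$,a}  FOLLOW(C)={$,a}

FOLLOW(A) = ["$", "a"]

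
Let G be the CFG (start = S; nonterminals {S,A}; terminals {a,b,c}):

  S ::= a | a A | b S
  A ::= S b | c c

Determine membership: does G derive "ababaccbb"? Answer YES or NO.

Convert to CNF:
  S -> T0 S | T2 A | a
  A -> S T0 | T1 T1
  T0 -> b
  T1 -> c
  T2 -> a

CYK fill:
  [0..0]={S,T2}  "a"  orig:{S}
  [1..1]={T0}  "b"  orig:{}
  [2..2]={S,T2}  "a"  orig:{S}
  [3..3]={T0}  "b"  orig:{}
  [4..4]={S,T2}  "a"  orig:{S}
  [5..5]={T1}  "c"  orig:{}
  [6..6]={T1}  "c"  orig:{}
  [7..7]={T0}  "b"  orig:{}
  [8..8]={T0}  "b"  orig:{}
  [0..1]={A}  "ab"
  [1..2]={S}  "ba"
  [2..3]={A}  "ab"
  [3..4]={S}  "ba"
  [4..5]=∅  "ac"
  [5..6]={A}  "cc"
  [6..7]=∅  "cb"
  [7..8]=∅  "bb"
  [0..2]=∅  "aba"
  [1..3]={A}  "bab"
  [2..4]=∅  "aba"
  [3..5]=∅  "bac"
  [4..6]={S}  "acc"
  [5..7]=∅  "ccb"
  [6..8]=∅  "cbb"
  [0..3]={S}  "abab"
  [1..4]=∅  "baba"
  [2..5]=∅  "abac"
  [3..6]={S}  "bacc"
  [4..7]={A}  "accb"
  [5..8]=∅  "ccbb"
  [0..4]=∅  "ababa"
  [1..5]=∅  "babac"
  [2..6]=∅  "abacc"
  [3..7]={A}  "baccb"
  [4..8]=∅  "accbb"
  [0..5]=∅  "ababac"
  [1..6]=∅  "babacc"
  [2..7]={S}  "abaccb"
  [3..8]=∅  "baccbb"
  [0..6]=∅  "ababacc"
  [1..7]={S}  "babaccb"
  [2..8]={A}  "abaccbb"
  [0..7]=∅  "ababaccb"
  [1..8]={A}  "babaccbb"
  [0..8]={S}  "ababaccbb"

S ∈ T[0,8] ⇒ YES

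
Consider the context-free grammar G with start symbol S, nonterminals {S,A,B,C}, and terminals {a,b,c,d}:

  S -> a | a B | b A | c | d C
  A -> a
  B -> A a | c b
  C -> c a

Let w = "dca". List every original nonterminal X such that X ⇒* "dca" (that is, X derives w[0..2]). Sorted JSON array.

CNF form of G:
  S -> T0 B | T2 A | T3 C | a | c
  A -> a
  B -> A T0 | T1 T2
  C -> T1 T0
  T0 -> a
  T1 -> c
  T2 -> b
  T3 -> d

CYK table (by increasing span) — only the sub-triangle for w[0..2]:
  T[0,0] 'd' = {T3}  orig:{}
  T[1,1] 'c' = {S,T1}  orig:{S}
  T[2,2] 'a' = {A,S,T0}  orig:{A,S}
  T[0,1] 'dc' = ∅
  T[1,2] 'ca' = {C}
  T[0,2] 'dca' = {S}

Original NTs in T[0,2] deriving "dca": ["S"]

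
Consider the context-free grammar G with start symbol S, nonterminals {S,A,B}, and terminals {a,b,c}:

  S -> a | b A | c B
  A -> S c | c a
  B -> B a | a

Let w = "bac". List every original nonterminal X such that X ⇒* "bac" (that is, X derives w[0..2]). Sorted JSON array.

CNF form of G:
  S -> T0 B | T2 A | a
  A -> S T0 | T0 T1
  B -> B T1 | a
  T0 -> c
  T1 -> a
  T2 -> b

CYK table (by increasing span), restricted to cells inside w[0..2]:
  [0..0]={T2}  "b"  orig:{}
  [1..1]={B,S,T1}  "a"  orig:{B,S}
  [2..2]={T0}  "c"  orig:{}
  [0..1]=∅  "ba"
  [1..2]={A}  "ac"
  [0..2]={S}  "bac"

Original NTs in T[0,2] deriving "bac": ["S"]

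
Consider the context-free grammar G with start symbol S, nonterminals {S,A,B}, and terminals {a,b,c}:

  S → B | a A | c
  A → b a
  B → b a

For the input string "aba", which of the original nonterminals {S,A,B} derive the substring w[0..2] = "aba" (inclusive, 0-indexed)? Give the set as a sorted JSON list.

CNF form of G:
  S -> T0 T1 | T1 A | c
  A -> T0 T1
  B -> T0 T1
  T0 -> b
  T1 -> a

Fill CYK table bottom-up, restricted to cells inside w[0..2]:
  [0..0]={T1}  "a"  orig:{}
  [1..1]={T0}  "b"  orig:{}
  [2..2]={T1}  "a"  orig:{}
  [0..1]=∅  "ab"
  [1..2]={A,B,S}  "ba"
  [0..2]={S}  "aba"

Original NTs in T[0,2] deriving "aba": ["S"]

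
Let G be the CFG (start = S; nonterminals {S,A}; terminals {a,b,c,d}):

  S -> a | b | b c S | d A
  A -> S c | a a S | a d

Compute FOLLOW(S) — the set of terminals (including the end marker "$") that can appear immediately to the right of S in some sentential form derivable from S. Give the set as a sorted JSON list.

FIRST iteration:
[1]
  A via A→a a S: +{a}
  S via S→a: +{a}
  S via S→b: +{b}
  S via S→d A: +{d}
  S: {a,b,d}  A: {a}
[2]
  A via A→S c: +{b,d}
  S: {a,b,d}  A: {a,b,d}
[3] (no change)
  S: {a,b,d}  A: {a,b,d}

FOLLOW sets:
initialize: $ ∈ FOLLOW(S)
round 1:
  A→S c: FOLLOW(S) ⊇ FIRST(c) = {c}; new: +{c}
  S→d A: FOLLOW(A) ⊇ FOLLOW(S) ⊇ {$,c}; new: +{$,c}
  FOLLOW(S)={$,c}  FOLLOW(A)={$,c}
round 2: — fixpoint
  FOLLOW(S)={$,c}  FOLLOW(A)={$,c}

FOLLOW(S) = ["$", "c"]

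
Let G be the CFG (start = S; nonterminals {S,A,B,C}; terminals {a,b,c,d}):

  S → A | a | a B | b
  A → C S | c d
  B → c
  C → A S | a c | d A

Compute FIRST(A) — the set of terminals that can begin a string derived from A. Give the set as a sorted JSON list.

FIRST iteration:
round 1:
  A via A→c d: +{c}
  B via B→c: +{c}
  C via C→A S: +{c}
  C via C→a c: +{a}
  C via C→d A: +{d}
  S via S→A: +{c}
  S via S→a: +{a}
  S via S→b: +{b}
  FIRST[S]={a,b,c}  FIRST[A]={c}  FIRST[B]={c}  FIRST[C]={a,c,d}
round 2:
  A via A→C S: +{a,d}
  S via S→A: +{d}
  FIRST[S]={a,b,c,d}  FIRST[A]={a,c,d}  FIRST[B]={c}  FIRST[C]={a,c,d}
round 3: (stable)
  FIRST[S]={a,b,c,d}  FIRST[A]={a,c,d}  FIRST[B]={c}  FIRST[C]={a,c,d}

FIRST(A) = ["a", "c", "d"]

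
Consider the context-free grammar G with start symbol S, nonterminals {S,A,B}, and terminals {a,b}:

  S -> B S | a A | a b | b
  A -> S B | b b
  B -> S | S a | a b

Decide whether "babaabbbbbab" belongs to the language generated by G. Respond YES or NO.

Convert to CNF:
  S -> B S | T1 A | T1 T0 | b
  A -> S B | T0 T0
  B -> B S | S T1 | T1 A | T1 T0 | b
  T0 -> b
  T1 -> a

CYK table (by increasing span):
  cell(0,0) b: {B,S,T0}  orig:{B,S}
  cell(1,1) a: {T1}  orig:{}
  cell(2,2) b: {B,S,T0}  orig:{B,S}
  cell(3,3) a: {T1}  orig:{}
  cell(4,4) a: {T1}  orig:{}
  cell(5,5) b: {B,S,T0}  orig:{B,S}
  cell(6,6) b: {B,S,T0}  orig:{B,S}
  cell(7,7) b: {B,S,T0}  orig:{B,S}
  cell(8,8) b: {B,S,T0}  orig:{B,S}
  cell(9,9) b: {B,S,T0}  orig:{B,S}
  cell(10,10) a: {T1}  orig:{}
  cell(11,11) b: {B,S,T0}  orig:{B,S}
  cell(0,1) ba: {B}
  cell(1,2) ab: {B,S}
  cell(2,3) ba: {B}
  cell(3,4) aa: ∅
  cell(4,5) ab: {B,S}
  cell(5,6) bb: {A,B,S}
  cell(6,7) bb: {A,B,S}
  cell(7,8) bb: {A,B,S}
  cell(8,9) bb: {A,B,S}
  cell(9,10) ba: {B}
  cell(10,11) ab: {B,S}
  cell(0,2) bab: {A,B,S}
  cell(1,3) aba: {B}
  cell(2,4) baa: ∅
  cell(3,5) aab: ∅
  cell(4,6) abb: {A,B,S}
  cell(5,7) bbb: {A,B,S}
  cell(6,8) bbb: {A,B,S}
  cell(7,9) bbb: {A,B,S}
  cell(8,10) bba: {A,B}
  cell(9,11) bab: {A,B,S}
  cell(0,3) baba: {A,B}
  cell(1,4) abaa: ∅
  cell(2,5) baab: {B,S}
  cell(3,6) aabb: {B,S}
  cell(4,7) abbb: {A,B,S}
  cell(5,8) bbbb: {A,B,S}
  cell(6,9) bbbb: {A,B,S}
  cell(7,10) bbba: {A,B}
  cell(8,11) bbab: {A,B,S}
  cell(0,4) babaa: ∅
  cell(1,5) abaab: {B,S}
  cell(2,6) baabb: {A,B,S}
  cell(3,7) aabbb: {A,B,S}
  cell(4,8) abbbb: {A,B,S}
  cell(5,9) bbbbb: {A,B,S}
  cell(6,10) bbbba: {A,B}
  cell(7,11) bbbab: {A,B,S}
  cell(0,5) babaab: {A,B,S}
  cell(1,6) abaabb: {A,B,S}
  cell(2,7) baabbb: {A,B,S}
  cell(3,8) aabbbb: {A,B,S}
  cell(4,9) abbbbb: {A,B,S}
  cell(5,10) bbbbba: {A,B}
  cell(6,11) bbbbab: {A,B,S}
  cell(0,6) babaabb: {A,B,S}
  cell(1,7) abaabbb: {A,B,S}
  cell(2,8) baabbbb: {A,B,S}
  cell(3,9) aabbbbb: {A,B,S}
  cell(4,10) abbbbba: {A,B,S}
  cell(5,11) bbbbbab: {A,B,S}
  cell(0,7) babaabbb: {A,B,S}
  cell(1,8) abaabbbb: {A,B,S}
  cell(2,9) baabbbbb: {A,B,S}
  cell(3,10) aabbbbba: {A,B,S}
  cell(4,11) abbbbbab: {A,B,S}
  cell(0,8) babaabbbb: {A,B,S}
  cell(1,9) abaabbbbb: {A,B,S}
  cell(2,10) baabbbbba: {A,B,S}
  cell(3,11) aabbbbbab: {A,B,S}
  cell(0,9) babaabbbbb: {A,B,S}
  cell(1,10) abaabbbbba: {A,B,S}
  cell(2,11) baabbbbbab: {A,B,S}
  cell(0,10) babaabbbbba: {A,B,S}
  cell(1,11) abaabbbbbab: {A,B,S}
  cell(0,11) babaabbbbbab: {A,B,S}

S ∈ T[0,11] ⇒ YES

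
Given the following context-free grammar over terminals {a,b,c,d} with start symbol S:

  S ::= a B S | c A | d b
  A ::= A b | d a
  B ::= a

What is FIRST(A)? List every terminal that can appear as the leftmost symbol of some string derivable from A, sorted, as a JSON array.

Compute FIRST by fixpoint:
round 1:
  A via A→d a: +{d}
  B via B→a: +{a}
  S via S→a B S: +{a}
  S via S→c A: +{c}
  S via S→d b: +{d}
  FIRST(S)={a,c,d}  FIRST(A)={d}  FIRST(B)={a}
round 2: (stable)
  FIRST(S)={a,c,d}  FIRST(A)={d}  FIRST(B)={a}

FIRST(A) = ["d"]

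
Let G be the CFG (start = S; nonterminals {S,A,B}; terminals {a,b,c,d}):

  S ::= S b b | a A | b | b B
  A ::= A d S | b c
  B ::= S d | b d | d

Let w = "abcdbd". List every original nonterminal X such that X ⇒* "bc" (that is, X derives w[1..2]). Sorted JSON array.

Convert to CNF:
  S -> S X5 | T1 B | T3 A | b
  A -> A X4 | T1 T2
  B -> S T0 | T1 T0 | d
  T0 -> d
  T1 -> b
  T2 -> c
  T3 -> a
  X4 -> T0 S
  X5 -> T1 T1

CYK table (by increasing span), restricted to cells inside w[1..2]:
  cell(1,1) b: {S,T1}  orig:{S}
  cell(2,2) c: {T2}  orig:{}
  cell(1,2) bc: {A}

Original NTs in T[1,2] deriving "bc": ["A"]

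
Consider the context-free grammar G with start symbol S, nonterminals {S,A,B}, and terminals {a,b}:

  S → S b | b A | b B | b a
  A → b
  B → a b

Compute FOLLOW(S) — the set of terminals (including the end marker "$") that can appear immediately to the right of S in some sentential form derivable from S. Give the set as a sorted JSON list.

Compute FIRST by fixpoint:
iter 1:
  A via A→b: +{b}
  B via B→a b: +{a}
  S via S→b A: +{b}
  FIRST[S]={b}  FIRST[A]={b}  FIRST[B]={a}
iter 2: done
  FIRST[S]={b}  FIRST[A]={b}  FIRST[B]={a}

FOLLOW sets:
seed FOLLOW(S) with $
round 1:
  S→S b: FOLLOW(S) ⊇ FIRST(b) = {b}; new: +{b}
  S→b A: FOLLOW(A) ⊇ FOLLOW(S) ⊇ {$,b}; new: +{$,b}
  S→b B: FOLLOW(B) ⊇ FOLLOW(S) ⊇ {$,b}; new: +{$,b}
  FOLLOW[S]={$,b}  FOLLOW[A]={$,b}  FOLLOW[B]={$,b}
round 2: done
  FOLLOW[S]={$,b}  FOLLOW[A]={$,b}  FOLLOW[B]={$,b}

FOLLOW(S) = ["$", "b"]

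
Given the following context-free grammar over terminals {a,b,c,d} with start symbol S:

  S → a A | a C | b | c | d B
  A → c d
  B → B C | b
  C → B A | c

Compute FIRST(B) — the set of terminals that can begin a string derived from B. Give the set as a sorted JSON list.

Compute FIRST by fixpoint:
pass 1:
  A via A→c d: +{c}
  B via B→b: +{b}
  C via C→B A: +{b}
  C via C→c: +{c}
  S via S→a A: +{a}
  S via S→b: +{b}
  S via S→c: +{c}
  S via S→d B: +{d}
  FIRST[S]={a,b,c,d}  FIRST[A]={c}  FIRST[B]={b}  FIRST[C]={b,c}
pass 2: (stable)
  FIRST[S]={a,b,c,d}  FIRST[A]={c}  FIRST[B]={b}  FIRST[C]={b,c}

FIRST(B) = ["b"]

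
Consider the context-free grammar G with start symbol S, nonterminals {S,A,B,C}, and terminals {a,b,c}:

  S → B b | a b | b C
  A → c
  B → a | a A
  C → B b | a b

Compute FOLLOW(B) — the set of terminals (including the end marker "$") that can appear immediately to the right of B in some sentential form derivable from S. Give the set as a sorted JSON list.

Compute FIRST by fixpoint:
[1]
  A via A→c: +{c}
  B via B→a: +{a}
  C via C→B b: +{a}
  S via S→B b: +{a}
  S via S→b C: +{b}
  FIRST[S]={a,b}  FIRST[A]={c}  FIRST[B]={a}  FIRST[C]={a}
[2] (no change)
  FIRST[S]={a,b}  FIRST[A]={c}  FIRST[B]={a}  FIRST[C]={a}

FOLLOW iteration:
seed FOLLOW(S) with $
round 1:
  C→B b: FOLLOW(B) ⊇ FIRST(b) = {b}; new: +{b}
  S→b C: FOLLOW(C) ⊇ FOLLOW(S) ⊇ {$}; new: +{$}
  S: {$}  A: {}  B: {b}  C: {$}
round 2:
  B→a A: FOLLOW(A) ⊇ FOLLOW(B) ⊇ {b}; new: +{b}
  S: {$}  A: {b}  B: {b}  C: {$}
round 3: — fixpoint
  S: {$}  A: {b}  B: {b}  C: {$}

FOLLOW(B) = ["b"]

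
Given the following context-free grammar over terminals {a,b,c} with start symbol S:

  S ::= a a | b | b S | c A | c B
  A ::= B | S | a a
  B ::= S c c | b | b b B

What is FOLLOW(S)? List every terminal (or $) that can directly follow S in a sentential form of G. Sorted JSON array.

FIRST iteration:
[1]
  A via A→a a: +{a}
  B via B→b: +{b}
  S via S→a a: +{a}
  S via S→b: +{b}
  S via S→c A: +{c}
  FIRST(S)={a,b,c}  FIRST(A)={a}  FIRST(B)={b}
[2]
  A via A→B: +{b}
  A via A→S: +{c}
  B via B→S c c: +{a,c}
  FIRST(S)={a,b,c}  FIRST(A)={a,b,c}  FIRST(B)={a,b,c}
[3] — fixpoint
  FIRST(S)={a,b,c}  FIRST(A)={a,b,c}  FIRST(B)={a,b,c}

Compute FOLLOW by fixpoint:
initialize: $ ∈ FOLLOW(S)
[1]
  B→S c c: FOLLOW(S) ⊇ FIRST(c) = {c}; new: +{c}
  S→c A: FOLLOW(A) ⊇ FOLLOW(S) ⊇ {$,c}; new: +{$,c}
  S→c B: FOLLOW(B) ⊇ FOLLOW(S) ⊇ {$,c}; new: +{$,c}
  FOLLOW(S)={$,c}  FOLLOW(A)={$,c}  FOLLOW(B)={$,c}
[2] (stable)
  FOLLOW(S)={$,c}  FOLLOW(A)={$,c}  FOLLOW(B)={$,c}

FOLLOW(S) = ["$", "c"]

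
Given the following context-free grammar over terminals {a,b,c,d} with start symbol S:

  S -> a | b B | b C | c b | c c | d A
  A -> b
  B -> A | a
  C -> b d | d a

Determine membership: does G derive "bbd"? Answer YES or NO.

Convert to CNF:
  S -> T0 B | T0 C | T1 A | T3 T0 | T3 T3 | a
  A -> b
  B -> a | b
  C -> T0 T1 | T1 T2
  T0 -> b
  T1 -> d
  T2 -> a
  T3 -> c

Fill CYK table bottom-up:
  T[0,0] 'b' = {A,B,T0}  orig:{A,B}
  T[1,1] 'b' = {A,B,T0}  orig:{A,B}
  T[2,2] 'd' = {T1}  orig:{}
  T[0,1] 'bb' = {S}
  T[1,2] 'bd' = {C}
  T[0,2] 'bbd' = {S}

S ∈ T[0,2] ⇒ YES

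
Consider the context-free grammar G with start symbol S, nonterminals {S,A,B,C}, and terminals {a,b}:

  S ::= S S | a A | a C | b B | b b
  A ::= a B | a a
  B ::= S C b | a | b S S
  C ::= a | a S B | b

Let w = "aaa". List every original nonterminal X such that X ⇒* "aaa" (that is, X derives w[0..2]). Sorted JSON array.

Convert to CNF:
  S -> S S | T0 A | T0 C | T1 B | T1 T1
  A -> T0 B | T0 T0
  B -> S X2 | T1 X3 | a
  C -> T0 X4 | a | b
  T0 -> a
  T1 -> b
  X2 -> C T1
  X3 -> S S
  X4 -> S B

Fill CYK table bottom-up (cells [i..j] with 0 ≤ i ≤ j ≤ 2 only):
  cell(0,0) a: {B,C,T0}  orig:{B,C}
  cell(1,1) a: {B,C,T0}  orig:{B,C}
  cell(2,2) a: {B,C,T0}  orig:{B,C}
  cell(0,1) aa: {A,S}
  cell(1,2) aa: {A,S}
  cell(0,2) aaa: {S,X4}  orig:{S}

Original NTs in T[0,2] deriving "aaa": ["S"]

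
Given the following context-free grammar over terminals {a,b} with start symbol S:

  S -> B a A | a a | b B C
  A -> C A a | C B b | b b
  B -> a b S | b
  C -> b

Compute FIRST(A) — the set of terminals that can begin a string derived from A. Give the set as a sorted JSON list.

FIRST sets, iterate to fixpoint:
iter 1:
  A via A→b b: +{b}
  B via B→a b S: +{a}
  B via B→b: +{b}
  C via C→b: +{b}
  S via S→B a A: +{a,b}
  FIRST(S)={a,b}  FIRST(A)={b}  FIRST(B)={a,b}  FIRST(C)={b}
iter 2: done
  FIRST(S)={a,b}  FIRST(A)={b}  FIRST(B)={a,b}  FIRST(C)={b}

FIRST(A) = ["b"]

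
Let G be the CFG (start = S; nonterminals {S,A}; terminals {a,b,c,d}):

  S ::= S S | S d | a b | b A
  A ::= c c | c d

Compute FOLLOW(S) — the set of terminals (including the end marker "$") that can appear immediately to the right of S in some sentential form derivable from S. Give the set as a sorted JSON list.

Compute FIRST by fixpoint:
round 1:
  A via A→c c: +{c}
  S via S→a b: +{a}
  S via S→b A: +{b}
  FIRST(S)={a,b}  FIRST(A)={c}
round 2: (no change)
  FIRST(S)={a,b}  FIRST(A)={c}

FOLLOW iteration:
seed FOLLOW(S) with $
pass 1:
  S→S S: FOLLOW(S) ⊇ FIRST(S) = {a,b}; new: +{a,b}
  S→S d: FOLLOW(S) ⊇ FIRST(d) = {d}; new: +{d}
  S→b A: FOLLOW(A) ⊇ FOLLOW(S) ⊇ {$,a,b,d}; new: +{$,a,b,d}
  FOLLOW(S)={$,a,b,d}  FOLLOW(A)={$,a,b,d}
pass 2: done
  FOLLOW(S)={$,a,b,d}  FOLLOW(A)={$,a,b,d}

FOLLOW(S) = ["$", "a", "b", "d"]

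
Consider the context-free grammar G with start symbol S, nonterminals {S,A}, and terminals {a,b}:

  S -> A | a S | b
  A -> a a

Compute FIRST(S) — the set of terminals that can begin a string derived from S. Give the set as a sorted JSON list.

FIRST sets, iterate to fixpoint:
iter 1:
  A via A→a a: +{a}
  S via S→A: +{a}
  S via S→b: +{b}
  FIRST[S]={a,b}  FIRST[A]={a}
iter 2: (no change)
  FIRST[S]={a,b}  FIRST[A]={a}

FIRST(S) = ["a", "b"]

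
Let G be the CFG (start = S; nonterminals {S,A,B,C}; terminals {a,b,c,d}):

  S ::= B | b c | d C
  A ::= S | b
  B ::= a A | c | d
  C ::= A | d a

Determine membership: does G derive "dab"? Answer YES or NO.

CNF form of G:
  S -> T0 A | T1 T2 | T3 C | c | d
  A -> T0 A | T1 T2 | T3 C | b | c | d
  B -> T0 A | c | d
  C -> T0 A | T1 T2 | T3 C | T3 T0 | b | c | d
  T0 -> a
  T1 -> b
  T2 -> c
  T3 -> d

Fill CYK table bottom-up:
  T[0,0] 'd' = {A,B,C,S,T3}  orig:{A,B,C,S}
  T[1,1] 'a' = {T0}  orig:{}
  T[2,2] 'b' = {A,C,T1}  orig:{A,C}
  T[0,1] 'da' = {C}
  T[1,2] 'ab' = {A,B,C,S}
  T[0,2] 'dab' = {A,C,S}

S ∈ T[0,2] ⇒ YES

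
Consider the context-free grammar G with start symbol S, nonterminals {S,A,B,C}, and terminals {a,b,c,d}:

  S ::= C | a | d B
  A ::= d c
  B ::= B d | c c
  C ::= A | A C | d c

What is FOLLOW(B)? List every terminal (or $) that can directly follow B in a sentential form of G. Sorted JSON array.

FIRST sets, iterate to fixpoint:
iter 1:
  A via A→d c: +{d}
  B via B→c c: +{c}
  C via C→A: +{d}
  S via S→C: +{d}
  S via S→a: +{a}
  FIRST[S]={a,d}  FIRST[A]={d}  FIRST[B]={c}  FIRST[C]={d}
iter 2: done
  FIRST[S]={a,d}  FIRST[A]={d}  FIRST[B]={c}  FIRST[C]={d}

Compute FOLLOW by fixpoint:
seed FOLLOW(S) with $
[1]
  B→B d: FOLLOW(B) ⊇ FIRST(d) = {d}; new: +{d}
  C→A C: FOLLOW(A) ⊇ FIRST(C) = {d}; new: +{d}
  S→C: FOLLOW(C) ⊇ FOLLOW(S) ⊇ {$}; new: +{$}
  S→d B: FOLLOW(B) ⊇ FOLLOW(S) ⊇ {$}; new: +{$}
  FOLLOW(S)={$}  FOLLOW(A)={d}  FOLLOW(B)={$,d}  FOLLOW(C)={$}
[2]
  C→A: FOLLOW(A) ⊇ FOLLOW(C) ⊇ {$}; new: +{$}
  FOLLOW(S)={$}  FOLLOW(A)={$,d}  FOLLOW(B)={$,d}  FOLLOW(C)={$}
[3] done
  FOLLOW(S)={$}  FOLLOW(A)={$,d}  FOLLOW(B)={$,d}  FOLLOW(C)={$}

FOLLOW(B) = ["$", "d"]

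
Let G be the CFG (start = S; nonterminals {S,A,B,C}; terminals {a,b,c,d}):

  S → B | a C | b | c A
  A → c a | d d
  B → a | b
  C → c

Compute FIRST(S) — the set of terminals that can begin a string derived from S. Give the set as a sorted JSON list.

FIRST sets, iterate to fixpoint:
round 1:
  A via A→c a: +{c}
  A via A→d d: +{d}
  B via B→a: +{a}
  B via B→b: +{b}
  C via C→c: +{c}
  S via S→B: +{a,b}
  S via S→c A: +{c}
  FIRST[S]={a,b,c}  FIRST[A]={c,d}  FIRST[B]={a,b}  FIRST[C]={c}
round 2: — fixpoint
  FIRST[S]={a,b,c}  FIRST[A]={c,d}  FIRST[B]={a,b}  FIRST[C]={c}

FIRST(S) = ["a", "b", "c"]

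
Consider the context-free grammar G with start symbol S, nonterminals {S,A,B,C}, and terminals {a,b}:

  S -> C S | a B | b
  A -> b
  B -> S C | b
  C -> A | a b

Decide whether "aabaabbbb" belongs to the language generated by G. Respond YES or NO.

CNF form of G:
  S -> C S | T0 B | b
  A -> b
  B -> S C | b
  C -> T0 T1 | b
  T0 -> a
  T1 -> b

CYK fill:
  T[0,0] 'a' = {T0}  orig:{}
  T[1,1] 'a' = {T0}  orig:{}
  T[2,2] 'b' = {A,B,C,S,T1}  orig:{A,B,C,S}
  T[3,3] 'a' = {T0}  orig:{}
  T[4,4] 'a' = {T0}  orig:{}
  T[5,5] 'b' = {A,B,C,S,T1}  orig:{A,B,C,S}
  T[6,6] 'b' = {A,B,C,S,T1}  orig:{A,B,C,S}
  T[7,7] 'b' = {A,B,C,S,T1}  orig:{A,B,C,S}
  T[8,8] 'b' = {A,B,C,S,T1}  orig:{A,B,C,S}
  T[0,1] 'aa' = ∅
  T[1,2] 'ab' = {C,S}
  T[2,3] 'ba' = ∅
  T[3,4] 'aa' = ∅
  T[4,5] 'ab' = {C,S}
  T[5,6] 'bb' = {B,S}
  T[6,7] 'bb' = {B,S}
  T[7,8] 'bb' = {B,S}
  T[0,2] 'aab' = ∅
  T[1,3] 'aba' = ∅
  T[2,4] 'baa' = ∅
  T[3,5] 'aab' = ∅
  T[4,6] 'abb' = {B,S}
  T[5,7] 'bbb' = {B,S}
  T[6,8] 'bbb' = {B,S}
  T[0,3] 'aaba' = ∅
  T[1,4] 'abaa' = ∅
  T[2,5] 'baab' = ∅
  T[3,6] 'aabb' = {S}
  T[4,7] 'abbb' = {B,S}
  T[5,8] 'bbbb' = {B,S}
  T[0,4] 'aabaa' = ∅
  T[1,5] 'abaab' = ∅
  T[2,6] 'baabb' = {S}
  T[3,7] 'aabbb' = {B,S}
  T[4,8] 'abbbb' = {B,S}
  T[0,5] 'aabaab' = ∅
  T[1,6] 'abaabb' = {S}
  T[2,7] 'baabbb' = {B,S}
  T[3,8] 'aabbbb' = {B,S}
  T[0,6] 'aabaabb' = ∅
  T[1,7] 'abaabbb' = {B,S}
  T[2,8] 'baabbbb' = {B,S}
  T[0,7] 'aabaabbb' = {S}
  T[1,8] 'abaabbbb' = {B,S}
  T[0,8] 'aabaabbbb' = {B,S}

S ∈ T[0,8] ⇒ YES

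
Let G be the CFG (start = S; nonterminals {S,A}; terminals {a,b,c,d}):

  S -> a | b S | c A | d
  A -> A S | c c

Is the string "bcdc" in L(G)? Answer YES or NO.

Convert to CNF:
  S -> T0 A | T1 S | a | d
  A -> A S | T0 T0
  T0 -> c
  T1 -> b

CYK table (by increasing span):
  cell(0,0) b: {T1}  orig:{}
  cell(1,1) c: {T0}  orig:{}
  cell(2,2) d: {S}
  cell(3,3) c: {T0}  orig:{}
  cell(0,1) bc: ∅
  cell(1,2) cd: ∅
  cell(2,3) dc: ∅
  cell(0,2) bcd: ∅
  cell(1,3) cdc: ∅
  cell(0,3) bcdc: ∅

S ∉ T[0,3] ⇒ NO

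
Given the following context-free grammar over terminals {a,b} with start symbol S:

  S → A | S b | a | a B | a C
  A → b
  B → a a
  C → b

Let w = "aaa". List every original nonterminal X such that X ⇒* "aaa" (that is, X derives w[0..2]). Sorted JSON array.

Convert to CNF:
  S -> S T1 | T0 B | T0 C | a | b
  A -> b
  B -> T0 T0
  C -> b
  T0 -> a
  T1 -> b

Fill CYK table bottom-up, restricted to cells inside w[0..2]:
  T[0,0] 'a' = {S,T0}  orig:{S}
  T[1,1] 'a' = {S,T0}  orig:{S}
  T[2,2] 'a' = {S,T0}  orig:{S}
  T[0,1] 'aa' = {B}
  T[1,2] 'aa' = {B}
  T[0,2] 'aaa' = {S}

Original NTs in T[0,2] deriving "aaa": ["S"]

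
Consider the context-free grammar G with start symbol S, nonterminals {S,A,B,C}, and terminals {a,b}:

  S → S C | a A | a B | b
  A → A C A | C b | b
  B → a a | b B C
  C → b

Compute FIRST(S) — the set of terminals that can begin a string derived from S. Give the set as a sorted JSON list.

Compute FIRST by fixpoint:
iter 1:
  A via A→b: +{b}
  B via B→a a: +{a}
  B via B→b B C: +{b}
  C via C→b: +{b}
  S via S→a A: +{a}
  S via S→b: +{b}
  FIRST[S]={a,b}  FIRST[A]={b}  FIRST[B]={a,b}  FIRST[C]={b}
iter 2: (stable)
  FIRST[S]={a,b}  FIRST[A]={b}  FIRST[B]={a,b}  FIRST[C]={b}

FIRST(S) = ["a", "b"]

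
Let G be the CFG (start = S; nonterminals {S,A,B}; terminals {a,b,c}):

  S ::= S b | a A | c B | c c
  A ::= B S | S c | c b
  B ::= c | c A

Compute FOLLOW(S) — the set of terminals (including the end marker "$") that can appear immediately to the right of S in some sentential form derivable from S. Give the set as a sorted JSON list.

FIRST iteration:
[1]
  A via A→c b: +{c}
  B via B→c: +{c}
  S via S→a A: +{a}
  S via S→c B: +{c}
  FIRST(S)={a,c}  FIRST(A)={c}  FIRST(B)={c}
[2]
  A via A→S c: +{a}
  FIRST(S)={a,c}  FIRST(A)={a,c}  FIRST(B)={c}
[3] — fixpoint
  FIRST(S)={a,c}  FIRST(A)={a,c}  FIRST(B)={c}

FOLLOW iteration:
initialize: $ ∈ FOLLOW(S)
iter 1:
  A→B S: FOLLOW(B) ⊇ FIRST(S) = {a,c}; new: +{a,c}
  A→S c: FOLLOW(S) ⊇ FIRST(c) = {c}; new: +{c}
  B→c A: FOLLOW(A) ⊇ FOLLOW(B) ⊇ {a,c}; new: +{a,c}
  S→S b: FOLLOW(S) ⊇ FIRST(b) = {b}; new: +{b}
  S→a A: FOLLOW(A) ⊇ FOLLOW(S) ⊇ {$,b,c}; new: +{$,b}
  S→c B: FOLLOW(B) ⊇ FOLLOW(S) ⊇ {$,b,c}; new: +{$,b}
  S: {$,b,c}  A: {$,a,b,c}  B: {$,a,b,c}
iter 2:
  A→B S: FOLLOW(S) ⊇ FOLLOW(A) ⊇ {$,a,b,c}; new: +{a}
  S: {$,a,b,c}  A: {$,a,b,c}  B: {$,a,b,c}
iter 3: done
  S: {$,a,b,c}  A: {$,a,b,c}  B: {$,a,b,c}

FOLLOW(S) = ["$", "a", "b", "c"]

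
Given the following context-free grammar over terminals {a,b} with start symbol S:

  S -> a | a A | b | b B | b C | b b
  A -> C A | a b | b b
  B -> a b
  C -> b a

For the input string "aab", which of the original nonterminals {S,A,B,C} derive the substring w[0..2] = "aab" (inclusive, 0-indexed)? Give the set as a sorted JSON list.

CNF form of G:
  S -> T0 A | T1 B | T1 C | T1 T1 | a | b
  A -> C A | T0 T1 | T1 T1
  B -> T0 T1
  C -> T1 T0
  T0 -> a
  T1 -> b

CYK fill, restricted to cells inside w[0..2]:
  T[0,0] 'a' = {S,T0}  orig:{S}
  T[1,1] 'a' = {S,T0}  orig:{S}
  T[2,2] 'b' = {S,T1}  orig:{S}
  T[0,1] 'aa' = ∅
  T[1,2] 'ab' = {A,B}
  T[0,2] 'aab' = {S}

Original NTs in T[0,2] deriving "aab": ["S"]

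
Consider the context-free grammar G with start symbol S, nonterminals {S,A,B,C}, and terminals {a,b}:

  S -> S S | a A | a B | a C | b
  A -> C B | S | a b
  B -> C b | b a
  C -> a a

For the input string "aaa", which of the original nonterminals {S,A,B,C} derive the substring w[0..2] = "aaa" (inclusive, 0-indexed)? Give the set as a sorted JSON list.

CNF form of G:
  S -> S S | T0 A | T0 B | T0 C | b
  A -> C B | S S | T0 A | T0 B | T0 C | T0 T1 | b
  B -> C T1 | T1 T0
  C -> T0 T0
  T0 -> a
  T1 -> b

Fill CYK table bottom-up — only the sub-triangle for w[0..2]:
  [0..0]={T0}  "a"  orig:{}
  [1..1]={T0}  "a"  orig:{}
  [2..2]={T0}  "a"  orig:{}
  [0..1]={C}  "aa"
  [1..2]={C}  "aa"
  [0..2]={A,S}  "aaa"

Original NTs in T[0,2] deriving "aaa": ["A", "S"]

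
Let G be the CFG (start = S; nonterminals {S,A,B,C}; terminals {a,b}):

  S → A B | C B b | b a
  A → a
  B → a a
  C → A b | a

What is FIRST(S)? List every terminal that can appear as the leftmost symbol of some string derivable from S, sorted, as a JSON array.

FIRST sets, iterate to fixpoint:
pass 1:
  A via A→a: +{a}
  B via B→a a: +{a}
  C via C→A b: +{a}
  S via S→A B: +{a}
  S via S→b a: +{b}
  FIRST(S)={a,b}  FIRST(A)={a}  FIRST(B)={a}  FIRST(C)={a}
pass 2: (stable)
  FIRST(S)={a,b}  FIRST(A)={a}  FIRST(B)={a}  FIRST(C)={a}

FIRST(S) = ["a", "b"]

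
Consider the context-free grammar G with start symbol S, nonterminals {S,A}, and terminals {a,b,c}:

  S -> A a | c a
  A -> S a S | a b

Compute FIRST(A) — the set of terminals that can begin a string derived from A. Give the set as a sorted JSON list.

FIRST sets, iterate to fixpoint:
iter 1:
  A via A→a b: +{a}
  S via S→A a: +{a}
  S via S→c a: +{c}
  FIRST[S]={a,c}  FIRST[A]={a}
iter 2:
  A via A→S a S: +{c}
  FIRST[S]={a,c}  FIRST[A]={a,c}
iter 3: (no change)
  FIRST[S]={a,c}  FIRST[A]={a,c}

FIRST(A) = ["a", "c"]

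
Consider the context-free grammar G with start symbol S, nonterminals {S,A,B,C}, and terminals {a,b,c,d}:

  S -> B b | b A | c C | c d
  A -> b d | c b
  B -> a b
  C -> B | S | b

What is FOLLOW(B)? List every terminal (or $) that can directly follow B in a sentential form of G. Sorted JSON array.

FIRST sets, iterate to fixpoint:
[1]
  A via A→b d: +{b}
  A via A→c b: +{c}
  B via B→a b: +{a}
  C via C→B: +{a}
  C via C→b: +{b}
  S via S→B b: +{a}
  S via S→b A: +{b}
  S via S→c C: +{c}
  FIRST(S)={a,b,c}  FIRST(A)={b,c}  FIRST(B)={a}  FIRST(C)={a,b}
[2]
  C via C→S: +{c}
  FIRST(S)={a,b,c}  FIRST(A)={b,c}  FIRST(B)={a}  FIRST(C)={a,b,c}
[3] (stable)
  FIRST(S)={a,b,c}  FIRST(A)={b,c}  FIRST(B)={a}  FIRST(C)={a,b,c}

Compute FOLLOW by fixpoint:
seed FOLLOW(S) with $
[1]
  S→B b: FOLLOW(B) ⊇ FIRST(b) = {b}; new: +{b}
  S→b A: FOLLOW(A) ⊇ FOLLOW(S) ⊇ {$}; new: +{$}
  S→c C: FOLLOW(C) ⊇ FOLLOW(S) ⊇ {$}; new: +{$}
  S: {$}  A: {$}  B: {b}  C: {$}
[2]
  C→B: FOLLOW(B) ⊇ FOLLOW(C) ⊇ {$}; new: +{$}
  S: {$}  A: {$}  B: {$,b}  C: {$}
[3] (no change)
  S: {$}  A: {$}  B: {$,b}  C: {$}

FOLLOW(B) = ["$", "b"]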